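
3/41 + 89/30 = 3739/1230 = 3.04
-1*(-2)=2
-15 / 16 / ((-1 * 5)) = 3 / 16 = 0.19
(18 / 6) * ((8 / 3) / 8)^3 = 1 / 9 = 0.11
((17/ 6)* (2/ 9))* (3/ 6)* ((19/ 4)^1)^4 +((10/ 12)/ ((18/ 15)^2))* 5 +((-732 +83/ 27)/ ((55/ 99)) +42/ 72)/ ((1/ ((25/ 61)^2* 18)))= -65189777501/ 17146368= -3801.96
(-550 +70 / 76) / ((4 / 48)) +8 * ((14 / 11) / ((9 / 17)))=-12357634 / 1881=-6569.72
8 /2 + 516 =520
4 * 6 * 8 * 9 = 1728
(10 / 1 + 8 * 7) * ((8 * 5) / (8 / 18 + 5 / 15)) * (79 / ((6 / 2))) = 89382.86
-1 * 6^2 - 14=-50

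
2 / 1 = 2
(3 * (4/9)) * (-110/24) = -55/9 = -6.11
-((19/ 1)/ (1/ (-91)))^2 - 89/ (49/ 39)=-146486080/ 49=-2989511.84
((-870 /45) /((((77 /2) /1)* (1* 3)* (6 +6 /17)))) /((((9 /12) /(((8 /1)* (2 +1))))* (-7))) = 15776 /130977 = 0.12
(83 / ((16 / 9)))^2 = 2179.72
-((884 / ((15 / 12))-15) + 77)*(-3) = 11538 / 5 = 2307.60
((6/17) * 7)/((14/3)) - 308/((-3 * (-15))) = -4831/765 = -6.32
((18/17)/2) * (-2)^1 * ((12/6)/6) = -6/17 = -0.35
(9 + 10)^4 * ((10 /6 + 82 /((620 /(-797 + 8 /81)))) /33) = -339441765539 /828630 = -409642.14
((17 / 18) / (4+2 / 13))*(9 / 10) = 0.20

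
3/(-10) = -0.30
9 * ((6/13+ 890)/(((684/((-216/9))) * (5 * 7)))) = -69456/8645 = -8.03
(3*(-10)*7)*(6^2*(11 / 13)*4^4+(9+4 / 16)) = -42628425 / 26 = -1639554.81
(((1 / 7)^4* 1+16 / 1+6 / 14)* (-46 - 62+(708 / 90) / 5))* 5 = -8742.41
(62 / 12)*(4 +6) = 155 / 3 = 51.67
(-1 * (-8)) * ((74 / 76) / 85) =148 / 1615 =0.09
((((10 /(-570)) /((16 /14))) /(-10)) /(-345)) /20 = -7 /31464000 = -0.00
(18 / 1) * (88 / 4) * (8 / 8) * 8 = 3168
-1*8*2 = -16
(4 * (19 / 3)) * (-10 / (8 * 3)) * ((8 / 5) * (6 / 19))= -16 / 3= -5.33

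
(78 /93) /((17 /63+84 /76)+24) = 15561 /470797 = 0.03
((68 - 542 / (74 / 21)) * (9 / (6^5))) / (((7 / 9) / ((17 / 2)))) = -53975 / 49728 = -1.09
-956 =-956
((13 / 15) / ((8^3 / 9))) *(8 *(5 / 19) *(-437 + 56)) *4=-14859 / 304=-48.88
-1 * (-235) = 235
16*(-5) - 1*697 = -777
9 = 9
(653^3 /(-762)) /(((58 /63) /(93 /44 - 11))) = 2286312527247 /648208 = 3527127.91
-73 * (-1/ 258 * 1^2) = 73/ 258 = 0.28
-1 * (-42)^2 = -1764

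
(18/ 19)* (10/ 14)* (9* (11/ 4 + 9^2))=135675/ 266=510.06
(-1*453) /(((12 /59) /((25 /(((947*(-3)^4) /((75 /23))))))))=-5568125 /2352348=-2.37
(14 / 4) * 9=63 / 2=31.50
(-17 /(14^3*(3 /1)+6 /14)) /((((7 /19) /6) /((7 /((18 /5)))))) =-0.07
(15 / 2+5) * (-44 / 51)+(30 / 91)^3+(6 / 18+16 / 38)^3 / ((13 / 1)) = -25421927384977 / 2372453261451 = -10.72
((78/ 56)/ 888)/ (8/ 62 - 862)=-403/ 221438784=-0.00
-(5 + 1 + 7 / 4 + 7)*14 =-413 / 2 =-206.50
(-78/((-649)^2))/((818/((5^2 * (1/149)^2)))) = -975/3824593111009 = -0.00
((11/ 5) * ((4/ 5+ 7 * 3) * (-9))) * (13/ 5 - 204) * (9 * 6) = 586792998/ 125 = 4694343.98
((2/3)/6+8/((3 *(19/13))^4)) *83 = 116314291/10556001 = 11.02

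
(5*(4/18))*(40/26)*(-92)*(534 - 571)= 680800/117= 5818.80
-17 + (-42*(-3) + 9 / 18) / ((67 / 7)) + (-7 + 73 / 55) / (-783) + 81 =148545121 / 1923570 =77.22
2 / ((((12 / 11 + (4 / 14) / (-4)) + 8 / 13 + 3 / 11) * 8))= 1001 / 7638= 0.13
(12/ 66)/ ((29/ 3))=6/ 319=0.02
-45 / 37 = -1.22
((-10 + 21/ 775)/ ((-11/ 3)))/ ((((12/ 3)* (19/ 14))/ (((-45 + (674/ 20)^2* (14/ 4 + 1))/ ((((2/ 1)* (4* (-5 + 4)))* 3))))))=-54812885463/ 518320000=-105.75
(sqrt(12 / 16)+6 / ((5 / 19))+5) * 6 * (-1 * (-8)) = 24 * sqrt(3)+6672 / 5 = 1375.97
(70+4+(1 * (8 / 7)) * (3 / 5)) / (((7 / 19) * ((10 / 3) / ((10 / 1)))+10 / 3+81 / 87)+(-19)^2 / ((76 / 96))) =2160471 / 13317850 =0.16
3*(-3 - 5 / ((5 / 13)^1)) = -48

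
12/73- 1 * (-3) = 231/73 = 3.16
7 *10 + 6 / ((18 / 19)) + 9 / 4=943 / 12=78.58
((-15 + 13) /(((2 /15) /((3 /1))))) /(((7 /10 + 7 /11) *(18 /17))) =-4675 /147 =-31.80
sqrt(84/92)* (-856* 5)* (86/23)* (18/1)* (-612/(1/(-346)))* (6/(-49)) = 8417701025280* sqrt(483)/25921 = 7136993644.12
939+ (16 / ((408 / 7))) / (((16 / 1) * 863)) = 330625663 / 352104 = 939.00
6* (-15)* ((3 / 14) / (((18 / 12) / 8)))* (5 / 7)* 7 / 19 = -3600 / 133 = -27.07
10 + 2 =12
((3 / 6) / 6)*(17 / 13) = 17 / 156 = 0.11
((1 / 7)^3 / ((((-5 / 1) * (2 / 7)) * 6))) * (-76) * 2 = 38 / 735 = 0.05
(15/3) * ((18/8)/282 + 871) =1637495/376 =4355.04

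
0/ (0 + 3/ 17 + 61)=0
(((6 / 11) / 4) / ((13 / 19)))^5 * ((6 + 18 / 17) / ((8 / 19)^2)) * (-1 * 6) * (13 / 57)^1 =-0.02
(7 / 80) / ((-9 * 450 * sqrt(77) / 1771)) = -161 * sqrt(77) / 324000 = -0.00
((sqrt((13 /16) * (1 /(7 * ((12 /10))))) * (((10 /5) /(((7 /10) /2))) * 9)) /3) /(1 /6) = 30 * sqrt(2730) /49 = 31.99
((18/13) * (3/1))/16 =0.26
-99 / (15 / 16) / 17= -6.21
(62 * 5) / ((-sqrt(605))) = -62 * sqrt(5) / 11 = -12.60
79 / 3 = 26.33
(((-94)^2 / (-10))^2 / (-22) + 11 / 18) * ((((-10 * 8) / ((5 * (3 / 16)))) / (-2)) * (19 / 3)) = -213609237056 / 22275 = -9589640.27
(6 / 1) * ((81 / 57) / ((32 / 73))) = 5913 / 304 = 19.45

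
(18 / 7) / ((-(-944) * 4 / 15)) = 135 / 13216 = 0.01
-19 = -19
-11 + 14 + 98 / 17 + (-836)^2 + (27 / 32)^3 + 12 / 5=1946653820767 / 2785280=698907.77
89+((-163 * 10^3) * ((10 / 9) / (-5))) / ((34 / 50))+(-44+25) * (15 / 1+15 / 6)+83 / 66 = 89242306 / 1683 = 53025.73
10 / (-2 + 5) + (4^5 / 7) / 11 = 16.63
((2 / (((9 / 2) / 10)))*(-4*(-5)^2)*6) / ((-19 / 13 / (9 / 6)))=52000 / 19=2736.84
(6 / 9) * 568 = 1136 / 3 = 378.67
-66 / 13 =-5.08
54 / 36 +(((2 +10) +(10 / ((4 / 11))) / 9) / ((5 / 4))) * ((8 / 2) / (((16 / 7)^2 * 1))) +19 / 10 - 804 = -791.38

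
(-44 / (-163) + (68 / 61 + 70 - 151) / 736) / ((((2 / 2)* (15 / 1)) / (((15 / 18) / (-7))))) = -1181125 / 922074048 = -0.00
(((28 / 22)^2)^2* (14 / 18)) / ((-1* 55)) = -268912 / 7247295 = -0.04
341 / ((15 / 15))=341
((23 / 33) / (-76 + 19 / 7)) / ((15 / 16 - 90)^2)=-41216 / 34376450625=-0.00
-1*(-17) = 17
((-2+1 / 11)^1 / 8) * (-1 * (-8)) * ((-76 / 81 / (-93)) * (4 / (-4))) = 532 / 27621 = 0.02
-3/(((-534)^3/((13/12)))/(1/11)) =13/6700025376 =0.00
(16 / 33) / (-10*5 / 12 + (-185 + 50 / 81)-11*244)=-864 / 5118883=-0.00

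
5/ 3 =1.67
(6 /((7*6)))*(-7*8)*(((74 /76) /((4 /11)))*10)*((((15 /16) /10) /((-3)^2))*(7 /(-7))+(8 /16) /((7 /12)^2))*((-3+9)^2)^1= -41898615 /3724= -11250.97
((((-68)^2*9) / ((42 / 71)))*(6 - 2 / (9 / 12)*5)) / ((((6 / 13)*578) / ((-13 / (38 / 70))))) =2639780 / 57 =46311.93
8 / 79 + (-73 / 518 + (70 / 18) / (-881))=-14301037 / 324470538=-0.04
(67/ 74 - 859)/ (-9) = 95.34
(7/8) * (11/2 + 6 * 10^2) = 8477/16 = 529.81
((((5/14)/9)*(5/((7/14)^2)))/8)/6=25/1512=0.02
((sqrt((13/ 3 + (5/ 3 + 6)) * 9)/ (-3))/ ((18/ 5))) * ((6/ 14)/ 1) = -5 * sqrt(3)/ 21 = -0.41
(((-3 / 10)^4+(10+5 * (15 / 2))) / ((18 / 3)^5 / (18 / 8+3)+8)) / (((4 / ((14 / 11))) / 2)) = 23278969 / 1146640000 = 0.02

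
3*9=27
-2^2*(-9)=36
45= 45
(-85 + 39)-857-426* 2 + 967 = -788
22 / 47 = 0.47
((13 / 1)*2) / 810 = 13 / 405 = 0.03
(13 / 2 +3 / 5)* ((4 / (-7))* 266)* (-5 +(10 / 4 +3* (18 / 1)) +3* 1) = -294082 / 5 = -58816.40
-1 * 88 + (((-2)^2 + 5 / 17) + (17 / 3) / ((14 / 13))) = -56009 / 714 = -78.44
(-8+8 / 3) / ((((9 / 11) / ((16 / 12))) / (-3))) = 704 / 27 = 26.07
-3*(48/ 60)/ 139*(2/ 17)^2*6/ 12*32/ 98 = -384/ 9841895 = -0.00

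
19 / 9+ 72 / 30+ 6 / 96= 3293 / 720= 4.57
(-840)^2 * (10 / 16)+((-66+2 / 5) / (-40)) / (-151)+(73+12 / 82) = 68267094544 / 154775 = 441073.14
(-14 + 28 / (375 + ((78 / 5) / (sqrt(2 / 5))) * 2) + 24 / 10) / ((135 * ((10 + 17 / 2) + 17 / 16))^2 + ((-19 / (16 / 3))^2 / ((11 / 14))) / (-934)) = -8726161571072 / 5281235715791318895 - 478686208 * sqrt(10) / 1056247143158263779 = -0.00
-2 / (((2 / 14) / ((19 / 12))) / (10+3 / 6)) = -931 / 4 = -232.75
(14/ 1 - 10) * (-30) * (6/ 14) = -360/ 7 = -51.43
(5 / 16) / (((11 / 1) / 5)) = 25 / 176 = 0.14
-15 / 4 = -3.75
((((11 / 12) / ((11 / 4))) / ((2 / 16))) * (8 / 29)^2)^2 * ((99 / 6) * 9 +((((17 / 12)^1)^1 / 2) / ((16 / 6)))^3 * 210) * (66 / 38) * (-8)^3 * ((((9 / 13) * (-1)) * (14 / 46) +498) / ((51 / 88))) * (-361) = 6223001014808190976 / 3595109323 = 1730962943.18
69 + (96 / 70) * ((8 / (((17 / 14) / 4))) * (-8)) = -18711 / 85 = -220.13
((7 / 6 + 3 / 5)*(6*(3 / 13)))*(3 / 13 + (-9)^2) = 167904 / 845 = 198.70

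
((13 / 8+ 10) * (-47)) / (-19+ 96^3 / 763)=-3335073 / 6961912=-0.48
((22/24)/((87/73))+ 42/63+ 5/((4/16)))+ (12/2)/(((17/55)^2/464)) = 8798617931/301716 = 29161.92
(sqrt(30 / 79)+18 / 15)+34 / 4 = sqrt(2370) / 79+97 / 10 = 10.32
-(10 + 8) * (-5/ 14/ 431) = 45/ 3017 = 0.01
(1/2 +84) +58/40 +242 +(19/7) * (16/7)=327471/980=334.15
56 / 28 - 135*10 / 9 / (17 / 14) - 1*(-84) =-638 / 17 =-37.53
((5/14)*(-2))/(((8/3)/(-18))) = 135/28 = 4.82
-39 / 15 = -13 / 5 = -2.60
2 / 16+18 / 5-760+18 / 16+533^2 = 5666677 / 20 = 283333.85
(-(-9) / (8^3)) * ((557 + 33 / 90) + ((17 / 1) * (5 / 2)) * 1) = 13497 / 1280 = 10.54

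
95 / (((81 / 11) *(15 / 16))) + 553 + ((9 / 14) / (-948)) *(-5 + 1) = 152322367 / 268758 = 566.76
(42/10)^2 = 441/25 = 17.64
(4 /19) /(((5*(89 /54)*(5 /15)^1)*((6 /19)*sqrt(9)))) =36 /445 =0.08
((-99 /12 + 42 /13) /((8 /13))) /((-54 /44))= 319 /48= 6.65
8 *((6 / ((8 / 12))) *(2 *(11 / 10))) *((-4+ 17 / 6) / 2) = -462 / 5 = -92.40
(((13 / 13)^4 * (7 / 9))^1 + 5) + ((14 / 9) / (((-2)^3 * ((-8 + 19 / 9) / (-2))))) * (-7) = 6.24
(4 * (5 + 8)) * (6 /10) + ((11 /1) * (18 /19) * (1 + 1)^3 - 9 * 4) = 7464 /95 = 78.57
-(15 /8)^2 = -225 /64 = -3.52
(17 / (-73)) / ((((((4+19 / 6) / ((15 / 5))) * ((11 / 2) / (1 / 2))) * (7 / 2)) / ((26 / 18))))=-884 / 241703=-0.00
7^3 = 343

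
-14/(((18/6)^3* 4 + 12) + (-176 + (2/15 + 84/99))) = 385/1513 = 0.25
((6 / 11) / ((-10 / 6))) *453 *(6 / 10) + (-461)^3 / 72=-26944111039 / 19800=-1360813.69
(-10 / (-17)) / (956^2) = 5 / 7768456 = 0.00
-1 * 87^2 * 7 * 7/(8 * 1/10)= -1854405/4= -463601.25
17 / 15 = 1.13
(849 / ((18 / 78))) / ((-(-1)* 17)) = 216.41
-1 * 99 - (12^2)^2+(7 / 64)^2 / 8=-682721231 / 32768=-20835.00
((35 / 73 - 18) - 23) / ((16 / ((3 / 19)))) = -4437 / 11096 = -0.40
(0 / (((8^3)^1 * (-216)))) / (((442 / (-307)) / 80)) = 0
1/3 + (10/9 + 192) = 193.44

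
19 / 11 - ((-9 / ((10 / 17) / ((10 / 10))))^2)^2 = -6027604091 / 110000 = -54796.40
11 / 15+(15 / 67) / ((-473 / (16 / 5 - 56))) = 0.76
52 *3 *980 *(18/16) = 171990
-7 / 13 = -0.54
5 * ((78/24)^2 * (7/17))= 5915/272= 21.75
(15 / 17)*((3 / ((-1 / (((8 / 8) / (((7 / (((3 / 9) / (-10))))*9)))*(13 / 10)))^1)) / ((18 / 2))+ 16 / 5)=181453 / 64260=2.82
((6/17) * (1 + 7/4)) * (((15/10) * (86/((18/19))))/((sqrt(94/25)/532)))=5976355 * sqrt(94)/1598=36259.64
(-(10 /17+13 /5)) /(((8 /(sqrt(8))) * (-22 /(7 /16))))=1897 * sqrt(2) /119680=0.02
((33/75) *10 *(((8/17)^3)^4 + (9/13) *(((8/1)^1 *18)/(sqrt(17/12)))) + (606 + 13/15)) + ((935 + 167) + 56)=57024 *sqrt(51)/1105 + 15423763021668927529/8739333558446415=2133.40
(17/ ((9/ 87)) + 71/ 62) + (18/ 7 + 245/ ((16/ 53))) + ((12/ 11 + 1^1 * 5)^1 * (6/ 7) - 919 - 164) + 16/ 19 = -211870405/ 2176944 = -97.32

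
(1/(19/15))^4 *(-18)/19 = -0.37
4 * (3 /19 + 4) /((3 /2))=632 /57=11.09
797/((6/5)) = 3985/6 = 664.17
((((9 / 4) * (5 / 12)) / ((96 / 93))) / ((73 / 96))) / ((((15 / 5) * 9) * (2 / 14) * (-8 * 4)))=-1085 / 112128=-0.01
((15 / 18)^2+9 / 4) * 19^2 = 19133 / 18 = 1062.94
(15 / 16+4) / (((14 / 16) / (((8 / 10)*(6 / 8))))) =237 / 70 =3.39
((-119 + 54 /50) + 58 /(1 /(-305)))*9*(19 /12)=-12688143 /50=-253762.86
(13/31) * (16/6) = 104/93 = 1.12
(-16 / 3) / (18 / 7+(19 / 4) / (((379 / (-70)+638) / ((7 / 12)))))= -39675776 / 19161977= -2.07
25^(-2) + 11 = 6876/ 625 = 11.00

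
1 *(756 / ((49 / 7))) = 108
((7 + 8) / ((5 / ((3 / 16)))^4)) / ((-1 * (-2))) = 243 / 16384000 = 0.00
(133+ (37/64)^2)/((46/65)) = 35498905/188416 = 188.41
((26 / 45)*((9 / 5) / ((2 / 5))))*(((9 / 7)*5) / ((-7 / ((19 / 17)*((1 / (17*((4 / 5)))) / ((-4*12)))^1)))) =3705 / 906304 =0.00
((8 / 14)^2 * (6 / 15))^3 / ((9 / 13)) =425984 / 132355125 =0.00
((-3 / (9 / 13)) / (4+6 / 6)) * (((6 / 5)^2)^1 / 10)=-78 / 625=-0.12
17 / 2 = 8.50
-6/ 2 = -3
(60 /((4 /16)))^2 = 57600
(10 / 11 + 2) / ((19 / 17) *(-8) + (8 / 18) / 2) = -2448 / 7337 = -0.33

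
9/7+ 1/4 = 1.54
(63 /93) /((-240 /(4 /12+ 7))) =-77 /3720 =-0.02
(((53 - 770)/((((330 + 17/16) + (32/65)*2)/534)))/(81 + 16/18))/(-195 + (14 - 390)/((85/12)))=11282138400/198770336413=0.06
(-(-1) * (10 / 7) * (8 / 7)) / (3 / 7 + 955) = 5 / 2926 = 0.00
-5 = -5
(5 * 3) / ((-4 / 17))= -63.75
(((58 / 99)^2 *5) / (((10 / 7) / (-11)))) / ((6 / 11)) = -5887 / 243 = -24.23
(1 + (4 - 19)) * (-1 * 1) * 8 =112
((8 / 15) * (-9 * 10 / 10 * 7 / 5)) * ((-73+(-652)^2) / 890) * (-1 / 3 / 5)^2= -3966956 / 278125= -14.26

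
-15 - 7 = -22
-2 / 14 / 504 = -1 / 3528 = -0.00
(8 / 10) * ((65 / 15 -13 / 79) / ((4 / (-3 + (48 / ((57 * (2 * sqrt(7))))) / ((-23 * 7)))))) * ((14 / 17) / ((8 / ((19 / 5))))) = -32851 / 33575 -1976 * sqrt(7) / 16216725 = -0.98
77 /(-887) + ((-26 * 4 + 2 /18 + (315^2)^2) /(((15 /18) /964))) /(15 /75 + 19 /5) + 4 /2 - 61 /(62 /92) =234880556696844707 /82491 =2847347670616.73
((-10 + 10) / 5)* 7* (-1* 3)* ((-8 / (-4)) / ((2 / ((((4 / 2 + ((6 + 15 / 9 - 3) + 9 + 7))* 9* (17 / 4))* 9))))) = 0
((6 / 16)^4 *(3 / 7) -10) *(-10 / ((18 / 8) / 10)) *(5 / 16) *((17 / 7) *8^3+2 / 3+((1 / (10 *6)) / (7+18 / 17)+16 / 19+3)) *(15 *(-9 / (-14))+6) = 713295670308796525 / 263305986048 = 2708999.07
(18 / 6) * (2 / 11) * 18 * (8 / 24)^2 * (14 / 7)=24 / 11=2.18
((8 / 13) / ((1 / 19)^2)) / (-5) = -44.43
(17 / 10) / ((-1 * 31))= -0.05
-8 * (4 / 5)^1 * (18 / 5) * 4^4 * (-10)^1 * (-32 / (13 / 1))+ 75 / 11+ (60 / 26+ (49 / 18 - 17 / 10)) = -934215913 / 6435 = -145177.30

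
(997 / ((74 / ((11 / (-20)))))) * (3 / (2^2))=-32901 / 5920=-5.56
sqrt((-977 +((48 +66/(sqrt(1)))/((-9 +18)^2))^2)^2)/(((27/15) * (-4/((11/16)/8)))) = -39093395/3359232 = -11.64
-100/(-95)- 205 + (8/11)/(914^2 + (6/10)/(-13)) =-2314568904745/11348854033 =-203.95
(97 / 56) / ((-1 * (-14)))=97 / 784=0.12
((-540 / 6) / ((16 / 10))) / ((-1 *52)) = 225 / 208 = 1.08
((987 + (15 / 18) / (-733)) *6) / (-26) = -4340821 / 19058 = -227.77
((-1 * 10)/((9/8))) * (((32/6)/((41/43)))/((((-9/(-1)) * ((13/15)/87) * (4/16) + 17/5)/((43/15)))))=-54907904/1318437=-41.65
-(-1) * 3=3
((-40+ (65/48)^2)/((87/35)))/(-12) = 3077725/2405376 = 1.28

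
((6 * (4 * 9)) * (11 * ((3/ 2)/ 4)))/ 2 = 891/ 2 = 445.50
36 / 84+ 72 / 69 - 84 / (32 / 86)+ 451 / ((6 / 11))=1164137 / 1932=602.56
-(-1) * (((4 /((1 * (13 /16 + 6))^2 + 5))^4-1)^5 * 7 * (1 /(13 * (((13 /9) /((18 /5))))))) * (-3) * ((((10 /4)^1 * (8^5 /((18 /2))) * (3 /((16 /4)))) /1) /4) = 348438547227114365150483859302636697060132798713795739623958468699293806128383046400000 /50720026084817681789542350893995222397478889612448257276256854455155669698430813049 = 6869.84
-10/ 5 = -2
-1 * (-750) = 750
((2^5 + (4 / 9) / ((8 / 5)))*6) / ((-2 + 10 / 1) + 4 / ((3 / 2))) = 581 / 32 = 18.16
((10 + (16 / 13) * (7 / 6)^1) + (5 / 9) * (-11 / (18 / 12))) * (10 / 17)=1520 / 351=4.33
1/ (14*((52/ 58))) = 29/ 364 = 0.08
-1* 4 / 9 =-0.44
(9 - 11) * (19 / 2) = -19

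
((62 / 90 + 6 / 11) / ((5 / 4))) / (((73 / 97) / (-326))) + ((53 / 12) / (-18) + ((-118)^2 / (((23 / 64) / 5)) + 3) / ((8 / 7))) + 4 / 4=8431652931257 / 49866300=169085.19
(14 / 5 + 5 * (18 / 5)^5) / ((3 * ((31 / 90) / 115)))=261001884 / 775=336776.62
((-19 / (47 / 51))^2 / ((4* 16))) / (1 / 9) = 59.77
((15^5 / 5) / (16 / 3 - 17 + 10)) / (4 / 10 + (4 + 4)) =-151875 / 14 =-10848.21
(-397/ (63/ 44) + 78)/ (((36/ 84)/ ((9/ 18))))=-6277/ 27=-232.48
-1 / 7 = -0.14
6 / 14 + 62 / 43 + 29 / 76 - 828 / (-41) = 21053525 / 937916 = 22.45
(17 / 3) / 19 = 17 / 57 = 0.30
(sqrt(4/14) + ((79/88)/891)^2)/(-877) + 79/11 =38721729949151/5391633284928 - sqrt(14)/6139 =7.18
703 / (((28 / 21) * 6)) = 703 / 8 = 87.88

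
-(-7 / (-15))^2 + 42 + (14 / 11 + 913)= 2366236 / 2475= 956.05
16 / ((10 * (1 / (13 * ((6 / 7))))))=624 / 35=17.83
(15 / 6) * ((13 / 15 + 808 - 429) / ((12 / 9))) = 712.25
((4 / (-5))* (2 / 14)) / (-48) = 1 / 420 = 0.00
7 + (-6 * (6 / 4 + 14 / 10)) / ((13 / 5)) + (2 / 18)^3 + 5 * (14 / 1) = 666319 / 9477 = 70.31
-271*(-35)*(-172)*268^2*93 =-10897285237440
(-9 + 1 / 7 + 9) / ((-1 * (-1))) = 1 / 7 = 0.14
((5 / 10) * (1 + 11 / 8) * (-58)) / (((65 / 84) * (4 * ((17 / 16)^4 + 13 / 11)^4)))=-18601675971341628926328832 / 30427973544783667641462765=-0.61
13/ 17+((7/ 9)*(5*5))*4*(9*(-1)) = -11887/ 17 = -699.24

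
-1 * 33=-33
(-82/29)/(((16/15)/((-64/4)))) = 1230/29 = 42.41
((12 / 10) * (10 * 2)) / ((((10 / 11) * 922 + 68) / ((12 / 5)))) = 198 / 3115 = 0.06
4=4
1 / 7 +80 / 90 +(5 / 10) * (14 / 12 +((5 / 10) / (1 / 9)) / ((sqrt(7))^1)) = 9 * sqrt(7) / 28 +407 / 252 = 2.47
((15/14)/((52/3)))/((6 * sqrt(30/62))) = sqrt(465)/1456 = 0.01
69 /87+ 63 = 1850 /29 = 63.79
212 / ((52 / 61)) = 3233 / 13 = 248.69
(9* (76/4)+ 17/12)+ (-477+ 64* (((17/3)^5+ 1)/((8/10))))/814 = 295192901/395604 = 746.18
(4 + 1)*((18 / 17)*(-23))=-2070 / 17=-121.76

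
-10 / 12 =-5 / 6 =-0.83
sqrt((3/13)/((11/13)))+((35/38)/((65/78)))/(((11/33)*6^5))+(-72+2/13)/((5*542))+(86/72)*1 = sqrt(33)/11+337851953/289167840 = 1.69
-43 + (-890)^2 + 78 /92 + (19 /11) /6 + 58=601216147 /759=792116.14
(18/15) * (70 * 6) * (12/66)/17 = 1008/187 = 5.39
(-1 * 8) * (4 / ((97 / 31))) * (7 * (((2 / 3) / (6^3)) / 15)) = -1736 / 117855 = -0.01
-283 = -283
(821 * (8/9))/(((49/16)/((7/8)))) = 13136/63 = 208.51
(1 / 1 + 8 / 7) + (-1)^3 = 8 / 7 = 1.14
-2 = -2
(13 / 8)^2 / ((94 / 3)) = 507 / 6016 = 0.08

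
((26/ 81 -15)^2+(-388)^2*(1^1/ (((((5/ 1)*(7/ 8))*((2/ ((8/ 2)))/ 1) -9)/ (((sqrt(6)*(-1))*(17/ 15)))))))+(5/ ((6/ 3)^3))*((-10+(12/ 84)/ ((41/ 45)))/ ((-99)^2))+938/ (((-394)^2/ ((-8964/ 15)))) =74934612769316159/ 353695674328920+40947968*sqrt(6)/ 1635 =61558.42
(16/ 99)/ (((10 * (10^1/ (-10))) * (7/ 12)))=-32/ 1155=-0.03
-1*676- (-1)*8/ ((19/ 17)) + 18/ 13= -164862/ 247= -667.46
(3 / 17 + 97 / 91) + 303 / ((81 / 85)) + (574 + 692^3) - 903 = 13841155518760 / 41769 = 331373878.21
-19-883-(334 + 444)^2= -606186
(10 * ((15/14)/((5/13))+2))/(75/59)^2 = 233227/7875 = 29.62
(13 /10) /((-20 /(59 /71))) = -767 /14200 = -0.05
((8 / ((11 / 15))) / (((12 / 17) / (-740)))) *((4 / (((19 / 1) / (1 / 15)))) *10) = -1006400 / 627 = -1605.10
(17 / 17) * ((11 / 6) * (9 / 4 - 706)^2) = 87166475 / 96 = 907984.11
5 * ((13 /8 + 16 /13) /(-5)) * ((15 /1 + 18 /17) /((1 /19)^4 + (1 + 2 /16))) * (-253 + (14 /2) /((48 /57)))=289287207405 /29002544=9974.55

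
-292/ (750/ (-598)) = 87308/ 375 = 232.82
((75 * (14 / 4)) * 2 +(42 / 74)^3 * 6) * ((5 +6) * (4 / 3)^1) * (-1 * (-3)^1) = 1172529204 / 50653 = 23148.27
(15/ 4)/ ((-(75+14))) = -15/ 356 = -0.04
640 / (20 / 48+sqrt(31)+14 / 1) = 32.02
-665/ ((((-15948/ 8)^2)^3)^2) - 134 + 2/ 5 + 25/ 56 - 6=-139.15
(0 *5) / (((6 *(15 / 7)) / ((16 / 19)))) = 0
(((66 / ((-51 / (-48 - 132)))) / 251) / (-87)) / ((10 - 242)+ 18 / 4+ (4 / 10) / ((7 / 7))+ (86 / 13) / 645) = 102960 / 2191859759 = 0.00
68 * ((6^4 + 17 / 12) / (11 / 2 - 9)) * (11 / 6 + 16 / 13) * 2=-126513694 / 819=-154473.37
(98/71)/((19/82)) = 8036/1349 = 5.96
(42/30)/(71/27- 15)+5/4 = 3797/3340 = 1.14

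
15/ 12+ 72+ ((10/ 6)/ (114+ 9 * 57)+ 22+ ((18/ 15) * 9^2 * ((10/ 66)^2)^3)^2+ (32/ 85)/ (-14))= 121629739582322859521/ 1277277580757912580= 95.23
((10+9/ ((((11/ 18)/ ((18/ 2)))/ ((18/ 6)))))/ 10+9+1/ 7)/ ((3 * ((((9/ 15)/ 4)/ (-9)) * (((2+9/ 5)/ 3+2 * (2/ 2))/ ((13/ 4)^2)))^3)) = -35213095116590625/ 289887136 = -121471741.05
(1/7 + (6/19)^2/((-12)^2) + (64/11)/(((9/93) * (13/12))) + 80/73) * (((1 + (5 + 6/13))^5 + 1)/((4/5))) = 125195120604434159805/156711505814864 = 798889.14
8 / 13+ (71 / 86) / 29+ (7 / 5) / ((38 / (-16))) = 167493 / 3080090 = 0.05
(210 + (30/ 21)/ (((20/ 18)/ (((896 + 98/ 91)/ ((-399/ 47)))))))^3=407489.55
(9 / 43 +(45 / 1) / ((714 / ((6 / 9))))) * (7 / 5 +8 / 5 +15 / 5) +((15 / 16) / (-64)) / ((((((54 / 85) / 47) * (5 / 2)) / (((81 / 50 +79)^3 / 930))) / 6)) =-267518291097953053 / 182738304000000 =-1463.94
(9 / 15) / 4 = 3 / 20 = 0.15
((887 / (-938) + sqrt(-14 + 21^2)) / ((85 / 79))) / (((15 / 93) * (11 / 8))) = -8689052 / 2192575 + 19592 * sqrt(427) / 4675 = 82.64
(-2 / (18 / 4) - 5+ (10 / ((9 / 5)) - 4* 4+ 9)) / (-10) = 31 / 45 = 0.69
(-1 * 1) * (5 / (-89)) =5 / 89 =0.06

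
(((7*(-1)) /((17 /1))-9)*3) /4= -120 /17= -7.06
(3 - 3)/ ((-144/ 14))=0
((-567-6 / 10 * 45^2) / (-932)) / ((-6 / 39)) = -11583 / 932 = -12.43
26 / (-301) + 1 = 275 / 301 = 0.91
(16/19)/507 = 16/9633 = 0.00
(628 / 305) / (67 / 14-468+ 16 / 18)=-79128 / 17767165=-0.00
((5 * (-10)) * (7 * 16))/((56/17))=-1700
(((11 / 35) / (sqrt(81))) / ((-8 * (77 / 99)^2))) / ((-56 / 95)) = 1881 / 153664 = 0.01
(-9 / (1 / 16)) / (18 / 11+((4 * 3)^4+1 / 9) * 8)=-7128 / 8211581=-0.00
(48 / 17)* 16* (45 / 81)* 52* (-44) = -2928640 / 51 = -57424.31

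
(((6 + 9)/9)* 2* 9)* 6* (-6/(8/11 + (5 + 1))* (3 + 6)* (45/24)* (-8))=21672.97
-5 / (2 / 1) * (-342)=855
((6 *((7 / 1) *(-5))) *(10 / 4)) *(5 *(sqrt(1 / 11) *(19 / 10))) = -9975 *sqrt(11) / 22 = -1503.79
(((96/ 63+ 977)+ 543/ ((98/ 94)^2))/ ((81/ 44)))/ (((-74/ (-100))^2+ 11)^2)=2927861200000000/ 486252575551323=6.02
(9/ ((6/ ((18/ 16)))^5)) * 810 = 885735/ 524288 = 1.69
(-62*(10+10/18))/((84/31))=-91295/378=-241.52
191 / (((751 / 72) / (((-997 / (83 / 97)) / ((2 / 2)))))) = -21336.08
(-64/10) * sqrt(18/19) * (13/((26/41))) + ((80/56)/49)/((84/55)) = 275/14406- 1968 * sqrt(38)/95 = -127.68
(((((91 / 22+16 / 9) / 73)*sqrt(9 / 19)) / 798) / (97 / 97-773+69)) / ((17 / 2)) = -1171*sqrt(19) / 436513358358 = -0.00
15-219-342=-546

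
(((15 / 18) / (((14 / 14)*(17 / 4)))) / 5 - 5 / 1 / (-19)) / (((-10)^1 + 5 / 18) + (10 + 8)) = 1758 / 48127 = 0.04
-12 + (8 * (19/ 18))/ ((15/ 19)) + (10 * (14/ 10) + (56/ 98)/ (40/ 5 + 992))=599927/ 47250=12.70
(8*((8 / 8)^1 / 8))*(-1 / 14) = -1 / 14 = -0.07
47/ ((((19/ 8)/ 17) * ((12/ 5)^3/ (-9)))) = -99875/ 456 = -219.02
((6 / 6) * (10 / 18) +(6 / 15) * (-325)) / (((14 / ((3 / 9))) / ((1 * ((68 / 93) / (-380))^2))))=-67337 / 5901126210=-0.00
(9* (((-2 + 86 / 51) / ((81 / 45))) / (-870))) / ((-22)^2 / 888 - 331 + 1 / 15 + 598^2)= 2960 / 586532515611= 0.00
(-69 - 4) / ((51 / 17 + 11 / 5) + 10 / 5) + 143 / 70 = -10201 / 1260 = -8.10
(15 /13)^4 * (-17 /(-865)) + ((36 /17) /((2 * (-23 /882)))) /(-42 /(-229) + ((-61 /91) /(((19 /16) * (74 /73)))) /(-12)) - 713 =-4339890257737140239 /4878212875706014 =-889.65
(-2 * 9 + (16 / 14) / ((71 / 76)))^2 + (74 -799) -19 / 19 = -109806290 / 247009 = -444.54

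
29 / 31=0.94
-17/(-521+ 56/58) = 493/15081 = 0.03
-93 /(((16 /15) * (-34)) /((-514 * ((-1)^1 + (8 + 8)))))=-5377725 /272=-19771.05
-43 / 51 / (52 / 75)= -1075 / 884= -1.22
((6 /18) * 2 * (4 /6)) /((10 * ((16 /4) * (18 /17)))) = 17 /1620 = 0.01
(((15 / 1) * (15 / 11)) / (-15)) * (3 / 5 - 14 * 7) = 1461 / 11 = 132.82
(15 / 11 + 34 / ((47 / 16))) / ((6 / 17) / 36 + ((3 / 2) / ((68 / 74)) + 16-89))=-1364556 / 7525969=-0.18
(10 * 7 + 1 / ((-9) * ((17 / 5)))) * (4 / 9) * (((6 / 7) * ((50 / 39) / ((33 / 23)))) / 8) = 12310750 / 4135131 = 2.98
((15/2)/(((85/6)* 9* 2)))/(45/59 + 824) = 59/1654474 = 0.00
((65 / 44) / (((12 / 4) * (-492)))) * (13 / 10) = -169 / 129888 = -0.00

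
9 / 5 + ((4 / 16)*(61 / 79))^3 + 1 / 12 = 894819227 / 473317440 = 1.89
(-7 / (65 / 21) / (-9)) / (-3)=-49 / 585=-0.08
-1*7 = -7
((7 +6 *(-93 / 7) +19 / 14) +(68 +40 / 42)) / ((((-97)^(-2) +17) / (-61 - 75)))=32310506 / 1679517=19.24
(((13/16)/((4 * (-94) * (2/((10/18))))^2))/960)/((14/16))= 65/123126054912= 0.00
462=462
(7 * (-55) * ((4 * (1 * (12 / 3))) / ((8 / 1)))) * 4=-3080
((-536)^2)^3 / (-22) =-11856561067655168 / 11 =-1077869187968651.64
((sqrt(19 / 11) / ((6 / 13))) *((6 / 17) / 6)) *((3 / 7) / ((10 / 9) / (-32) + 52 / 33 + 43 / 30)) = 4680 *sqrt(209) / 2803283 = 0.02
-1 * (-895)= 895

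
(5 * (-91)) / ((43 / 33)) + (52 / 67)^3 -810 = -14985485591 / 12932809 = -1158.72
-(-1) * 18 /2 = 9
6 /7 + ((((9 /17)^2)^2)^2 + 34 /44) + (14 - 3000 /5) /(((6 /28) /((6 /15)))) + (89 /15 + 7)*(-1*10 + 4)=-18850650337309933 /16113999688710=-1169.83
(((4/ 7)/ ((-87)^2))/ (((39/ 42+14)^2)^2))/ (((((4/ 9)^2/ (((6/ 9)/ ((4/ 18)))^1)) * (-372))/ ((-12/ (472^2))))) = 9261/ 2770555408200430576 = 0.00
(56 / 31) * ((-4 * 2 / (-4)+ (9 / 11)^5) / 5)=21344456 / 24962905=0.86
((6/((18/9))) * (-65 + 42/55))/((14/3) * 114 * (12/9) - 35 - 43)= -31797/104170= -0.31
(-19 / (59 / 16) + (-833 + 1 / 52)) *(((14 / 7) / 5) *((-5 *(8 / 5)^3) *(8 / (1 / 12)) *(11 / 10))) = 347570049024 / 479375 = 725048.34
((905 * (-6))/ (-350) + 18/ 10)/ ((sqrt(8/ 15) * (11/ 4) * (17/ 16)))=9696 * sqrt(30)/ 6545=8.11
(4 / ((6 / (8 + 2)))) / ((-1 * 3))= -20 / 9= -2.22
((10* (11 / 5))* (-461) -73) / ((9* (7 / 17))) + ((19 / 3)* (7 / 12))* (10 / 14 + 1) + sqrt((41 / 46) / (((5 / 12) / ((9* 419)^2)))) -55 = -58907 / 21 + 3771* sqrt(28290) / 115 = 2710.28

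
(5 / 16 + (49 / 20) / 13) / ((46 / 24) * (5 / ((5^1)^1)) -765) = -1563 / 2380820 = -0.00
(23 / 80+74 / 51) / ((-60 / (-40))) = 7093 / 6120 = 1.16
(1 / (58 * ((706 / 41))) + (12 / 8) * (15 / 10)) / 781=0.00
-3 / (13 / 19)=-57 / 13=-4.38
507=507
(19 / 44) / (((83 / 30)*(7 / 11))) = 0.25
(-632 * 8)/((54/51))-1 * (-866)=-3909.11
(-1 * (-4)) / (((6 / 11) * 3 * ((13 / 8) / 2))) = 3.01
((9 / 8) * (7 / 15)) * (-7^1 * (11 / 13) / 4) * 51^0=-1617 / 2080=-0.78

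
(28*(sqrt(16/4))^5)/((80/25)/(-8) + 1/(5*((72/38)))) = -161280/53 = -3043.02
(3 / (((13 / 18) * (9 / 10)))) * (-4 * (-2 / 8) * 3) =180 / 13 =13.85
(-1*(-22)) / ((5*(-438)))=-11 / 1095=-0.01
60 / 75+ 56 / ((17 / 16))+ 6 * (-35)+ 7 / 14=-26519 / 170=-155.99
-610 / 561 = -1.09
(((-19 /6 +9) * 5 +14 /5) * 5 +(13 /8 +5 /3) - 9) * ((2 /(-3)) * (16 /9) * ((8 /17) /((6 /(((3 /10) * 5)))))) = -1096 /51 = -21.49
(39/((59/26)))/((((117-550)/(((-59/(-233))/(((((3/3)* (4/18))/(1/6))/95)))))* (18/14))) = -112385/201778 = -0.56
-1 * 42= -42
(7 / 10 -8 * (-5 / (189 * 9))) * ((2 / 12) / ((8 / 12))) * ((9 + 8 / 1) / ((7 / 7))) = 209219 / 68040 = 3.07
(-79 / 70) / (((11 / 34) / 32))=-42976 / 385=-111.63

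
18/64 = 9/32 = 0.28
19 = 19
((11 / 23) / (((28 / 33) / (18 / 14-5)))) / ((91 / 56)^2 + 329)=-50336 / 7973525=-0.01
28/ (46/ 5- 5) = 20/ 3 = 6.67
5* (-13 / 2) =-32.50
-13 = -13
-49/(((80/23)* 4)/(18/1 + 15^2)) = -273861/320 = -855.82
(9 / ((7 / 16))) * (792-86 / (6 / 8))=97536 / 7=13933.71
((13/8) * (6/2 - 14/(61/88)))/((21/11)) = -150007/10248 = -14.64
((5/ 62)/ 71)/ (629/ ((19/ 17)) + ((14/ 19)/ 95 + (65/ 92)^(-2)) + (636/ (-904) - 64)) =861752125/ 379416880832059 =0.00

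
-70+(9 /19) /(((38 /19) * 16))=-42551 /608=-69.99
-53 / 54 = -0.98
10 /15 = 2 /3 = 0.67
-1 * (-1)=1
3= 3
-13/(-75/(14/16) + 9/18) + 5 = 6147/1193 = 5.15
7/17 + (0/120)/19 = 0.41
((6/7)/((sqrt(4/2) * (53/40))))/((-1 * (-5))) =24 * sqrt(2)/371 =0.09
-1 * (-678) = 678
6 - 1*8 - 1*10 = -12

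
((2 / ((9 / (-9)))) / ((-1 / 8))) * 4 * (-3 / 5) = -192 / 5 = -38.40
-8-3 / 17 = -139 / 17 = -8.18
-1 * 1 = -1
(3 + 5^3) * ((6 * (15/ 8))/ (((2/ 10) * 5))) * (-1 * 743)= -1069920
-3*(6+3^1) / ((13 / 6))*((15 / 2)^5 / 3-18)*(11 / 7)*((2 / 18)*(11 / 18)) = -10493.97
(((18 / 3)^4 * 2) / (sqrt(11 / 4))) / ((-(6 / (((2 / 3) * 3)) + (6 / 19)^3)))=-11852352 * sqrt(11) / 76241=-515.60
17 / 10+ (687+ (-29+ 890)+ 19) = 1568.70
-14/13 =-1.08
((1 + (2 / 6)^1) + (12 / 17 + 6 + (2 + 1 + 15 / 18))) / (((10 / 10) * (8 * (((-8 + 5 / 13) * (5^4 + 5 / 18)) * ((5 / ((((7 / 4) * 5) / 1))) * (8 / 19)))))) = -2093819 / 1616398080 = -0.00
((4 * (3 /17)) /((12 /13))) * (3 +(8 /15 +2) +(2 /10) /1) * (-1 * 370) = -82732 /51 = -1622.20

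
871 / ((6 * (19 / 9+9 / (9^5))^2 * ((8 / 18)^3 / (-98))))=-446437414350837 / 12280185856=-36354.29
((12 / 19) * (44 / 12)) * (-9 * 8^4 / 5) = -1622016 / 95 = -17073.85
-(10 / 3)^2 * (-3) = 100 / 3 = 33.33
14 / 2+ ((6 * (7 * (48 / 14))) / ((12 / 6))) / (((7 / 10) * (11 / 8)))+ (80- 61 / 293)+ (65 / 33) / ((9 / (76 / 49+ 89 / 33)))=22869612335 / 140712957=162.53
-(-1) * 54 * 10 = 540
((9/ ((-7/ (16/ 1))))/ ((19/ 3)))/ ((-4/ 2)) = 216/ 133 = 1.62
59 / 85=0.69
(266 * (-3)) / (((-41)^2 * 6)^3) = -133 / 171003752676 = -0.00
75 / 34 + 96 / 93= 3413 / 1054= 3.24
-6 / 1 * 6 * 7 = -252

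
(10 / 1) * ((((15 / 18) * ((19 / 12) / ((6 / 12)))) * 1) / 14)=475 / 252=1.88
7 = 7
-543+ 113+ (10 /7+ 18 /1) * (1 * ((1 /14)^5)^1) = -202356263 /470596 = -430.00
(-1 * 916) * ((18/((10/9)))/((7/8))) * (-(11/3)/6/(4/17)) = 1541628/35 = 44046.51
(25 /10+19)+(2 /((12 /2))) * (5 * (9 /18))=67 /3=22.33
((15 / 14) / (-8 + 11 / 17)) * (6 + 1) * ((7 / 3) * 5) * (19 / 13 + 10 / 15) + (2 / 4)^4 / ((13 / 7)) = -78911 / 3120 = -25.29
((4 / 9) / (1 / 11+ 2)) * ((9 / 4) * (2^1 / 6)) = 11 / 69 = 0.16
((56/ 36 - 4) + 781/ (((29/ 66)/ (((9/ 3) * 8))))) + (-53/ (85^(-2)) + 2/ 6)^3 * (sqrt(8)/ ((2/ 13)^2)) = 11133298/ 261 - 128103354431016735628 * sqrt(2)/ 27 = -6709833378586305056.54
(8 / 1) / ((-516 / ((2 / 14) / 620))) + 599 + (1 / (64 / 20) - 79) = 1165208617 / 2239440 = 520.31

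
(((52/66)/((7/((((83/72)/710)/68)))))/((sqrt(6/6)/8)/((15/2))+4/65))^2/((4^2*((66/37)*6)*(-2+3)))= 7279998973/1055688576212766633984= 0.00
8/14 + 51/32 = 485/224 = 2.17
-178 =-178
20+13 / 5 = 113 / 5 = 22.60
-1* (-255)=255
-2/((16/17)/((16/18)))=-17/9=-1.89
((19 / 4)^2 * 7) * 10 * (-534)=-3373545 / 4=-843386.25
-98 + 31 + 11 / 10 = -659 / 10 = -65.90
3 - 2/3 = 7/3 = 2.33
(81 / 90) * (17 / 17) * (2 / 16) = 9 / 80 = 0.11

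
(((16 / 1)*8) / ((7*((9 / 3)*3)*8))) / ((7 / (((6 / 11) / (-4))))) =-8 / 1617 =-0.00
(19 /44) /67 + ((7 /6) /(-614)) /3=23669 /4072662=0.01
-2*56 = -112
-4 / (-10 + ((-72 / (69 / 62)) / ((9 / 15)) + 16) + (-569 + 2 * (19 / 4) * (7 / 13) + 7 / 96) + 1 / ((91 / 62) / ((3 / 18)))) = 267904 / 44574151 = 0.01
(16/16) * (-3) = -3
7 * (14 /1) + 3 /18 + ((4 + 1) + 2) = 105.17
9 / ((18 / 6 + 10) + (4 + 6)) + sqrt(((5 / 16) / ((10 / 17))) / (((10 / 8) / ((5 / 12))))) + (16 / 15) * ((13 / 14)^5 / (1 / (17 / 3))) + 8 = sqrt(102) / 24 + 437113153 / 34790490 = 12.98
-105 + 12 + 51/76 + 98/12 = -19189/228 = -84.16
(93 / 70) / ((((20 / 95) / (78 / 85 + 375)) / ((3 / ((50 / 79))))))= 13381245387 / 1190000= 11244.74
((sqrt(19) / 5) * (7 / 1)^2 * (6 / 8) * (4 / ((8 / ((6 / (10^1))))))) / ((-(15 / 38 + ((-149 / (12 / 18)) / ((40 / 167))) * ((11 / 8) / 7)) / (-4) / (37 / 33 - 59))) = 159327616 * sqrt(19) / 57082817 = 12.17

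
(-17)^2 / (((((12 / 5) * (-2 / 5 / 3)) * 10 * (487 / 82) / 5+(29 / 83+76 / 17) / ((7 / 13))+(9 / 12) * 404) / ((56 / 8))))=20480700275 / 3119691808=6.56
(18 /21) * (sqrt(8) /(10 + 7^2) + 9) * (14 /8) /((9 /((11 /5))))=11 * sqrt(2) /885 + 33 /10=3.32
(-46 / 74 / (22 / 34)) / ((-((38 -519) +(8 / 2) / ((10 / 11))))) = -1955 / 969881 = -0.00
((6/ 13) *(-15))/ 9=-10/ 13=-0.77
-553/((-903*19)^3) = 79/721482852699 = 0.00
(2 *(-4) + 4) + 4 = 0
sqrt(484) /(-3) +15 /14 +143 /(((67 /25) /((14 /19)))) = 1767301 /53466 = 33.05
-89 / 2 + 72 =55 / 2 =27.50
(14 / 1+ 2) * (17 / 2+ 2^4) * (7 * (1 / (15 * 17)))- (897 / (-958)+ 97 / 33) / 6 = 168115007 / 16123140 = 10.43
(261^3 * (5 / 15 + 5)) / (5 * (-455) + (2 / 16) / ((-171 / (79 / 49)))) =-6356271325824 / 152497879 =-41681.05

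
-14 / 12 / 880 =-7 / 5280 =-0.00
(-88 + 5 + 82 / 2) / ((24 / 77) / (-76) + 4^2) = -30723 / 11701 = -2.63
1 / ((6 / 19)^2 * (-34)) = -361 / 1224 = -0.29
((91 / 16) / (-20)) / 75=-91 / 24000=-0.00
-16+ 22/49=-762/49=-15.55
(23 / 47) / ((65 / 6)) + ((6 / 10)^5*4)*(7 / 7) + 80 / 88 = 26575312 / 21003125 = 1.27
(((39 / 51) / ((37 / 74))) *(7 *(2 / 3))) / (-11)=-364 / 561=-0.65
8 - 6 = 2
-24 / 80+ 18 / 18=0.70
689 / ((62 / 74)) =25493 / 31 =822.35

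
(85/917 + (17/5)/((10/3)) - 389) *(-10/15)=5928211/22925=258.59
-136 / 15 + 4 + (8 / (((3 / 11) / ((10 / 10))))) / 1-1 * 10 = 214 / 15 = 14.27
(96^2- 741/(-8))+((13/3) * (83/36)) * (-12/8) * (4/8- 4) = 1347995/144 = 9361.08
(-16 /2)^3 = -512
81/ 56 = 1.45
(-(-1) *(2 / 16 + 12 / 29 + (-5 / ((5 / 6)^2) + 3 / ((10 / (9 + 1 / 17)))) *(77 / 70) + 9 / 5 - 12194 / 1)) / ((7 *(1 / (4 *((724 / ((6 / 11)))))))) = -798114882147 / 86275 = -9250824.48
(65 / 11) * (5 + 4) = 585 / 11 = 53.18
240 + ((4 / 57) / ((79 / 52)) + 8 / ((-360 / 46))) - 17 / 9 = 16017289 / 67545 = 237.14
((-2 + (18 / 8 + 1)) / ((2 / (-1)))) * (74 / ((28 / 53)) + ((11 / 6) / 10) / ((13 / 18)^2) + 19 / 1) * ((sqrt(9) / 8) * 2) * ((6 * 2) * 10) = -84868785 / 9464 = -8967.54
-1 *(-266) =266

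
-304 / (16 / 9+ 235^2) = -2736 / 497041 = -0.01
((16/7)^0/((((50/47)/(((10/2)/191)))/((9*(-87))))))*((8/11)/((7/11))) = -147204/6685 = -22.02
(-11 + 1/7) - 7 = -125/7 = -17.86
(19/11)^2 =361/121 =2.98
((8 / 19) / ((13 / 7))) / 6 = 28 / 741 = 0.04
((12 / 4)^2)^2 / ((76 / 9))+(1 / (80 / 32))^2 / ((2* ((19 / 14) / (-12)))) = 16881 / 1900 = 8.88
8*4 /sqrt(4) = 16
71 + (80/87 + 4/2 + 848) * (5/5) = 80207/87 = 921.92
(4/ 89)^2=16/ 7921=0.00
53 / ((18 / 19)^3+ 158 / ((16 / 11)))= 2908216 / 6007127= 0.48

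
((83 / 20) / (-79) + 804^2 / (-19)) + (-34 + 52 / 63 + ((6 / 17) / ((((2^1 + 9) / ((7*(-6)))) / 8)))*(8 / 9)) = -12047514928837 / 353665620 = -34064.70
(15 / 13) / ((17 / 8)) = 120 / 221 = 0.54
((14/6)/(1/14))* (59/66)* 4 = 11564/99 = 116.81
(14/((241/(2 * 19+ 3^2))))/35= 94/1205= 0.08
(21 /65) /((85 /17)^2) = 21 /1625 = 0.01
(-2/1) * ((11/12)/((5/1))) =-11/30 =-0.37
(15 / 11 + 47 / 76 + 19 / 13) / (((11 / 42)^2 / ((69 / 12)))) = 379601775 / 1315028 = 288.66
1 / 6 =0.17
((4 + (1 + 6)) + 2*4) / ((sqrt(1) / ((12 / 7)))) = 228 / 7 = 32.57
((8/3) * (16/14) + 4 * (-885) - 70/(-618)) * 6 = -15300366/721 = -21221.03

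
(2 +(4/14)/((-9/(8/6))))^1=370/189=1.96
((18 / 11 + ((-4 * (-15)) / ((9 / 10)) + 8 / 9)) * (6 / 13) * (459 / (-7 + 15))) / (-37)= -49.52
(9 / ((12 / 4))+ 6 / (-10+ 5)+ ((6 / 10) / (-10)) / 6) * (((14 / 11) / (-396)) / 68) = -1253 / 14810400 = -0.00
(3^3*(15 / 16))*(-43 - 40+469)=78165 / 8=9770.62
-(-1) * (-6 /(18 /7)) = -7 /3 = -2.33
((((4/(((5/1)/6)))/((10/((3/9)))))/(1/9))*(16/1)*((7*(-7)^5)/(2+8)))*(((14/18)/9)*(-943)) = 24851233568/1125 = 22089985.39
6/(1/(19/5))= 22.80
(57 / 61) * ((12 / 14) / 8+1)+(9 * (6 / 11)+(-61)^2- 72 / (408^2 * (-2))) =80945225149 / 21718928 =3726.94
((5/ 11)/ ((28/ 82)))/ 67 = 205/ 10318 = 0.02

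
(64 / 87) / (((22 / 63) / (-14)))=-9408 / 319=-29.49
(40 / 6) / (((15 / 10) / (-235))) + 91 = -8581 / 9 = -953.44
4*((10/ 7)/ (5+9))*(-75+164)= 1780/ 49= 36.33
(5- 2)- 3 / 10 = 27 / 10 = 2.70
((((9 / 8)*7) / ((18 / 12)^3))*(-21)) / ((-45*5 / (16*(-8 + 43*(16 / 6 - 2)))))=48608 / 675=72.01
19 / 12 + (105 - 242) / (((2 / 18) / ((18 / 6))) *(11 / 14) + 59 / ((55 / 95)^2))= 77801435 / 96628236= 0.81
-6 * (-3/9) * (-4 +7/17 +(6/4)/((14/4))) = -752/119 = -6.32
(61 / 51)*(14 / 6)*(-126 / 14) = -427 / 17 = -25.12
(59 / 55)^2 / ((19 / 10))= 6962 / 11495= 0.61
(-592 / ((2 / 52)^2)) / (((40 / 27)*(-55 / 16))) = 21610368 / 275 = 78583.16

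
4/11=0.36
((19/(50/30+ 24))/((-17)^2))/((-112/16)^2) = 57/1090397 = 0.00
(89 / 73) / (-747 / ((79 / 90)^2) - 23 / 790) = -5554490 / 4417143641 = -0.00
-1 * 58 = -58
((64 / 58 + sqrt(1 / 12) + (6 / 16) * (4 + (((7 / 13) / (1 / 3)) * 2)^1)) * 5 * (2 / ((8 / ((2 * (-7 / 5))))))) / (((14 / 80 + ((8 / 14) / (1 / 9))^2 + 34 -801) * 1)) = 3430 * sqrt(3) / 4353411 + 9866395 / 547078649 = 0.02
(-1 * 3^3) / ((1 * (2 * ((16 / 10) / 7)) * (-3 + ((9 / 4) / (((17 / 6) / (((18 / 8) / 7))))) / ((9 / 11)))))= 37485 / 1706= 21.97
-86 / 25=-3.44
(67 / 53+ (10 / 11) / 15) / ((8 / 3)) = 2317 / 4664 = 0.50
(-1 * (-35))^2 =1225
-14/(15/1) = -14/15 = -0.93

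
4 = 4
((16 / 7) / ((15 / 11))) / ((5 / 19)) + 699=370319 / 525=705.37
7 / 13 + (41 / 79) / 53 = 29842 / 54431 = 0.55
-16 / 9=-1.78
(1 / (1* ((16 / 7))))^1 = 7 / 16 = 0.44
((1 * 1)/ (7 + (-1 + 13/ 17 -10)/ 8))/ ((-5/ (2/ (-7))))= 136/ 13615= 0.01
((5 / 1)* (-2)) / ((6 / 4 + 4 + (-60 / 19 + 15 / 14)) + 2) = -133 / 72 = -1.85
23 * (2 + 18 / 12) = 161 / 2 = 80.50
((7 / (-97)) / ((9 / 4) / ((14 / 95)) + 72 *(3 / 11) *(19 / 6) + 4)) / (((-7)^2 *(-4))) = 22 / 4866781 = 0.00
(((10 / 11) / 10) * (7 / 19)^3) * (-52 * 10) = -178360 / 75449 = -2.36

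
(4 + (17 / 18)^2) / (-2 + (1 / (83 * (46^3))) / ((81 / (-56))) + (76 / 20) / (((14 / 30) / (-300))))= -11204407795 / 5599614614092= -0.00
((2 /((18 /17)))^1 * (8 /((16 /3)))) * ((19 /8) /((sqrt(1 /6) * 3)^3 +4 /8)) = -323 /300 +323 * sqrt(6) /200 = 2.88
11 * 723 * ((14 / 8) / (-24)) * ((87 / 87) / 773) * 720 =-835065 / 1546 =-540.15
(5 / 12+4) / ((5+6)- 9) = 53 / 24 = 2.21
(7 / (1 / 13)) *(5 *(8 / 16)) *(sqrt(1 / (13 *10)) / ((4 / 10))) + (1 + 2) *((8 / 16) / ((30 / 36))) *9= 81 / 5 + 35 *sqrt(130) / 8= 66.08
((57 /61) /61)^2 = 3249 /13845841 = 0.00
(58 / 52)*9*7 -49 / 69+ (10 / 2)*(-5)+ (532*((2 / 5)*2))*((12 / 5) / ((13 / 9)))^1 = 2593399 / 3450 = 751.71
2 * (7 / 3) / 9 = 14 / 27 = 0.52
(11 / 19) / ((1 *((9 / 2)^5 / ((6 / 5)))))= 704 / 1869885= 0.00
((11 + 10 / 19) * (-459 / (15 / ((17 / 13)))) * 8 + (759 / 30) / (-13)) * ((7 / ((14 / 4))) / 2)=-9118711 / 2470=-3691.79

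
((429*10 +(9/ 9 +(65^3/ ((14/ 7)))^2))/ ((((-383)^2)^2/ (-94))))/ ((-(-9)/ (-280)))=496256413251620/ 193658964489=2562.53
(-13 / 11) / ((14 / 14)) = -13 / 11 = -1.18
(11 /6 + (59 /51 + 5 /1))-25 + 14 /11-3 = -21023 /1122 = -18.74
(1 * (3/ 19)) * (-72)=-216/ 19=-11.37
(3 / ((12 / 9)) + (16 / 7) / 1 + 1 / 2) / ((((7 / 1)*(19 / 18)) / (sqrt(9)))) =3807 / 1862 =2.04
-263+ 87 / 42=-3653 / 14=-260.93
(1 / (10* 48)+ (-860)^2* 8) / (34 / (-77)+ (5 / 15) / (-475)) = -20775068167315 / 1552864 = -13378549.68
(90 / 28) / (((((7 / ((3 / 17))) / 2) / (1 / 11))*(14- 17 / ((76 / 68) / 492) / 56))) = -5130 / 41656307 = -0.00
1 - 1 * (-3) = 4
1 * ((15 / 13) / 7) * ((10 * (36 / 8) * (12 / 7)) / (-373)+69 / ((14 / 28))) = 5396670 / 237601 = 22.71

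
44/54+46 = 1264/27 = 46.81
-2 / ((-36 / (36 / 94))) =1 / 47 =0.02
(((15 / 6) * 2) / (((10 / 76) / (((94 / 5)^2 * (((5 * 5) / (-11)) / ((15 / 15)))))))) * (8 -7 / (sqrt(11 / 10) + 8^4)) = -450563880002496 / 1845493639 -2350376 * sqrt(110) / 1845493639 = -244142.76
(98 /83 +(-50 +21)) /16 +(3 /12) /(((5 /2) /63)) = 30287 /6640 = 4.56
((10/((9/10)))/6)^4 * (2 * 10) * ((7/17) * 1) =875000000/9034497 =96.85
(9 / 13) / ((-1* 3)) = -3 / 13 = -0.23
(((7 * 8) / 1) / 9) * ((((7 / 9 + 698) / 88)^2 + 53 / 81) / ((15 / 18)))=475.69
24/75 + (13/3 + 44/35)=5.91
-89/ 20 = -4.45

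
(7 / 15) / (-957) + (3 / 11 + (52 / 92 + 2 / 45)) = 291173 / 330165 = 0.88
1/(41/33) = 33/41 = 0.80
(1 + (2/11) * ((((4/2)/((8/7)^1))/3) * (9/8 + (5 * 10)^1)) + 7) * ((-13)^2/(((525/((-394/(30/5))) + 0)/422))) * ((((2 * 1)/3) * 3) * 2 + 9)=-647203967813/415800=-1556527.10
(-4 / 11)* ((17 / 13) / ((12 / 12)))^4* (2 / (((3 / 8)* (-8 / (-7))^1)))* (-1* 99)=14031528 / 28561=491.28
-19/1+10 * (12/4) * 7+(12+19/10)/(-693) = 1323491/6930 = 190.98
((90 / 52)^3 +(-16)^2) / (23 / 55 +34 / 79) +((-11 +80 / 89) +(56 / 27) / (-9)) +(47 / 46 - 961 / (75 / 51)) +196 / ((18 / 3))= -322.33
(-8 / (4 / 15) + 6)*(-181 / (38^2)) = 1086 / 361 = 3.01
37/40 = 0.92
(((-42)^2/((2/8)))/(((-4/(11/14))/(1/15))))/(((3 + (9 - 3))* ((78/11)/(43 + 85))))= -108416/585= -185.33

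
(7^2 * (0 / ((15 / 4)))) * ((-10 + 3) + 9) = 0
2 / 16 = 1 / 8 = 0.12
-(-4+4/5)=3.20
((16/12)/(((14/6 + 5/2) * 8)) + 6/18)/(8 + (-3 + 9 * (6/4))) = 64/3219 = 0.02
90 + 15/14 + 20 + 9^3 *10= 103615/14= 7401.07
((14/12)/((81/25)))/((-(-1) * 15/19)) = 665/1458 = 0.46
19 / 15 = 1.27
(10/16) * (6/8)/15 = 1/32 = 0.03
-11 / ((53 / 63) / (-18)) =12474 / 53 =235.36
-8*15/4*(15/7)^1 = -450/7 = -64.29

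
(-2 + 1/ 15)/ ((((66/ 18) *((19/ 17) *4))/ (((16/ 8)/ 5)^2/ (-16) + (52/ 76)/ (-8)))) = 16269/ 1444000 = 0.01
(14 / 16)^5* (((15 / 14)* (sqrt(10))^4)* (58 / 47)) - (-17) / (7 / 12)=96.96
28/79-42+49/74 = -239589/5846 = -40.98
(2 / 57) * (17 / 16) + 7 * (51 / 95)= 3.80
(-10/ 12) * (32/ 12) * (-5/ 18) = 50/ 81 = 0.62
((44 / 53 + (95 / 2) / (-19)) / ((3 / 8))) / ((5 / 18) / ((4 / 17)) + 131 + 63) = -16992 / 744809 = -0.02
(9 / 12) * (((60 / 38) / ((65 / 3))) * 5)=0.27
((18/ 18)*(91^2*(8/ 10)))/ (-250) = -26.50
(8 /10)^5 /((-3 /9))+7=18803 /3125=6.02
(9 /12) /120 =1 /160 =0.01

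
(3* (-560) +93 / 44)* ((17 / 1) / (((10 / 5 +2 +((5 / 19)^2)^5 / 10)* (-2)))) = 7694849886449465259 / 2158135408683452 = 3565.51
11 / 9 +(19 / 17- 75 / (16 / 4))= -10043 / 612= -16.41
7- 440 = -433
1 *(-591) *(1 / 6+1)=-1379 / 2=-689.50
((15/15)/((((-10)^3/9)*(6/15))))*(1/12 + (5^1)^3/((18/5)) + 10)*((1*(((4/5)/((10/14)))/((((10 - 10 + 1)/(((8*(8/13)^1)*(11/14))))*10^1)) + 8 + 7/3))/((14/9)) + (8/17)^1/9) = -39153208729/5569200000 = -7.03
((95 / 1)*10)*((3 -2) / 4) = 475 / 2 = 237.50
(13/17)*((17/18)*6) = 13/3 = 4.33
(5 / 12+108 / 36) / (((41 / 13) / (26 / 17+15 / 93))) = 3861 / 2108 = 1.83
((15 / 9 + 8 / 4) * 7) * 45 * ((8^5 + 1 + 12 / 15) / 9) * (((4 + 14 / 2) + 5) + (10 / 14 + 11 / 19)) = 4145379700 / 57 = 72725959.65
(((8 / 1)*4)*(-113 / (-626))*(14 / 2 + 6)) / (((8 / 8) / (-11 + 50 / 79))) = -19249776 / 24727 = -778.49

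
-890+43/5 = -4407/5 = -881.40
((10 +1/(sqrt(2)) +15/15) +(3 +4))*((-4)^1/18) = -4 - sqrt(2)/9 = -4.16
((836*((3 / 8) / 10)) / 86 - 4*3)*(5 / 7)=-2859 / 344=-8.31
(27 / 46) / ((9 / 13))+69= 3213 / 46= 69.85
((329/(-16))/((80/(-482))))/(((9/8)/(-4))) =-79289/180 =-440.49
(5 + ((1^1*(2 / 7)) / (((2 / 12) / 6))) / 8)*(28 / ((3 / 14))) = 2464 / 3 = 821.33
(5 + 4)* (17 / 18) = 17 / 2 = 8.50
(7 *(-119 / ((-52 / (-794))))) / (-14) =47243 / 52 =908.52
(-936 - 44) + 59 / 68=-979.13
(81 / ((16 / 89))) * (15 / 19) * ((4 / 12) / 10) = 7209 / 608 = 11.86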